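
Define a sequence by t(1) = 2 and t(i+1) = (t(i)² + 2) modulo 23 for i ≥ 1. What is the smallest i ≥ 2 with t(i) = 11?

Listing terms: t(1) = 2, t(2) = 6, t(3) = 15, t(4) = 20, t(5) = 11, t(6) = 8, t(7) = 20.
Since t(7) = t(4) = 20, the sequence is eventually periodic: after a pre-period of length 3 it cycles with period 3.
The value 11 first appears (with i ≥ 2) at t(5).

5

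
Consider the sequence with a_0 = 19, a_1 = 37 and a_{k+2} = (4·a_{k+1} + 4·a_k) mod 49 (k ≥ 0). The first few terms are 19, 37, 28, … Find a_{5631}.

15

We have a_0 = 19, a_1 = 37, a_2 = 28, a_3 = 15, a_4 = 25, a_5 = 13, a_6 = 5, a_7 = 23, a_8 = 14, a_9 = 1, a_{10} = 11, a_{11} = 48, a_{12} = 40, a_{13} = 9, a_{14} = 0, a_{15} = 36, a_{16} = 46, a_{17} = 34, a_{18} = 26, a_{19} = 44, a_{20} = 35, a_{21} = 22, a_{22} = 32, a_{23} = 20, a_{24} = 12, a_{25} = 30, a_{26} = 21, a_{27} = 8, a_{28} = 18, a_{29} = 6, a_{30} = 47, a_{31} = 16, a_{32} = 7, a_{33} = 43, a_{34} = 4, a_{35} = 41, a_{36} = 33, a_{37} = 2, a_{38} = 42, a_{39} = 29, a_{40} = 39, a_{41} = 27, a_{42} = 19, a_{43} = 37.
The sequence repeats with period 42.
So a_{5631} = a_{0 + ((5631-0) mod 42)} = a_3 = 15.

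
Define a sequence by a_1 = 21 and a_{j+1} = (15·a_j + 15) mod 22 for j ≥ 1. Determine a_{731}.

a_1 = 21,  a_2 = 0,  a_3 = 15,  a_4 = 20,  a_5 = 7,  a_6 = 10,  a_7 = 11,  a_8 = 4,  a_9 = 9,  a_{10} = 18,  a_{11} = 21.
Since a_{11} = a_1 = 21, the sequence is periodic with period 10.
So a_{731} = a_{1 + ((731-1) mod 10)} = a_1 = 21.

21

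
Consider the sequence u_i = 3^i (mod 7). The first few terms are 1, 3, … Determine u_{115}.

3

u_0 = 1; u_1 = 3; u_2 = 2; u_3 = 6; u_4 = 4; u_5 = 5; u_6 = 1.
The sequence repeats with period 6.
So u_{115} = u_{0 + ((115-0) mod 6)} = u_1 = 3.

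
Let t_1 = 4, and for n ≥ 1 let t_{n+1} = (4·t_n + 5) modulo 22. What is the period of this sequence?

5

We have t_1 = 4,  t_2 = 21,  t_3 = 1,  t_4 = 9,  t_5 = 19,  t_6 = 15,  t_7 = 21.
Since t_7 = t_2 = 21, the sequence is eventually periodic: after a pre-period of length 1 it cycles with period 5.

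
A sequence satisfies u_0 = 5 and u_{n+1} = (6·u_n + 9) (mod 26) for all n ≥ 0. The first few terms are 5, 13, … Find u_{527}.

We have u_0 = 5; u_1 = 13; u_2 = 9; u_3 = 11; u_4 = 23; u_5 = 17; u_6 = 7; u_7 = 25; u_8 = 3; u_9 = 1; u_{10} = 15; u_{11} = 21; u_{12} = 5.
The sequence repeats with period 12.
(527 - 0) mod 12 = 11, so u_{527} = u_{11} = 21.

21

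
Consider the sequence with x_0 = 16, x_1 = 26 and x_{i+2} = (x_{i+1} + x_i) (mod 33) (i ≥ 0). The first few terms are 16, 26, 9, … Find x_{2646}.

24

Listing terms: x_0 = 16,  x_1 = 26,  x_2 = 9,  x_3 = 2,  x_4 = 11,  x_5 = 13,  x_6 = 24,  x_7 = 4,  x_8 = 28,  x_9 = 32,  x_{10} = 27,  x_{11} = 26,  x_{12} = 20,  x_{13} = 13,  x_{14} = 0,  x_{15} = 13,  x_{16} = 13,  x_{17} = 26,  x_{18} = 6,  x_{19} = 32,  x_{20} = 5,  x_{21} = 4,  x_{22} = 9,  x_{23} = 13,  x_{24} = 22,  x_{25} = 2,  x_{26} = 24,  x_{27} = 26,  x_{28} = 17,  x_{29} = 10,  x_{30} = 27,  x_{31} = 4,  x_{32} = 31,  x_{33} = 2,  x_{34} = 0,  x_{35} = 2,  x_{36} = 2,  x_{37} = 4,  x_{38} = 6,  x_{39} = 10,  x_{40} = 16,  x_{41} = 26.
The sequence repeats with period 40.
So x_{2646} = x_{0 + ((2646-0) mod 40)} = x_6 = 24.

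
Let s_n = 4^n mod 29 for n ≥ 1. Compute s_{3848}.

20

We have s_1 = 4, s_2 = 16, s_3 = 6, s_4 = 24, s_5 = 9, s_6 = 7, s_7 = 28, s_8 = 25, s_9 = 13, s_{10} = 23, s_{11} = 5, s_{12} = 20, s_{13} = 22, s_{14} = 1, s_{15} = 4.
Since s_{15} = s_1 = 4, the sequence is periodic with period 14.
So s_{3848} = s_{1 + ((3848-1) mod 14)} = s_{12} = 20.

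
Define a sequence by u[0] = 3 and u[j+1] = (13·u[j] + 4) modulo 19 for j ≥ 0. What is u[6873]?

1

u[0] = 3, u[1] = 5, u[2] = 12, u[3] = 8, u[4] = 13, u[5] = 2, u[6] = 11, u[7] = 14, u[8] = 15, u[9] = 9, u[10] = 7, u[11] = 0, u[12] = 4, u[13] = 18, u[14] = 10, u[15] = 1, u[16] = 17, u[17] = 16, u[18] = 3.
The sequence repeats with period 18.
So u[6873] = u[0 + ((6873-0) mod 18)] = u[15] = 1.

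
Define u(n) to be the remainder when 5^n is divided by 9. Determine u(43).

Computing terms: u(1) = 5; u(2) = 7; u(3) = 8; u(4) = 4; u(5) = 2; u(6) = 1; u(7) = 5.
The sequence repeats with period 6.
So u(43) = u(1 + ((43-1) mod 6)) = u(1) = 5.

5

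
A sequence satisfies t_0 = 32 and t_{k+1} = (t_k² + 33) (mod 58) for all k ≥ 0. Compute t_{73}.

27

Listing terms: t_0 = 32,  t_1 = 13,  t_2 = 28,  t_3 = 5,  t_4 = 0,  t_5 = 33,  t_6 = 20,  t_7 = 27,  t_8 = 8,  t_9 = 39,  t_{10} = 46,  t_{11} = 3,  t_{12} = 42,  t_{13} = 57,  t_{14} = 34,  t_{15} = 29,  t_{16} = 4,  t_{17} = 49,  t_{18} = 56,  t_{19} = 37,  t_{20} = 10,  t_{21} = 17,  t_{22} = 32.
Since t_{22} = t_0 = 32, the sequence is periodic with period 22.
So t_{73} = t_{0 + ((73-0) mod 22)} = t_7 = 27.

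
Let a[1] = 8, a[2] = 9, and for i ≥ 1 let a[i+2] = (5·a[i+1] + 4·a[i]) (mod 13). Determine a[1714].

11

a[1] = 8,  a[2] = 9,  a[3] = 12,  a[4] = 5,  a[5] = 8,  a[6] = 8,  a[7] = 7,  a[8] = 2,  a[9] = 12,  a[10] = 3,  a[11] = 11,  a[12] = 2,  a[13] = 2,  a[14] = 5,  a[15] = 7,  a[16] = 3,  a[17] = 4,  a[18] = 6,  a[19] = 7,  a[20] = 7,  a[21] = 11,  a[22] = 5,  a[23] = 4,  a[24] = 1,  a[25] = 8,  a[26] = 5,  a[27] = 5,  a[28] = 6,  a[29] = 11,  a[30] = 1,  a[31] = 10,  a[32] = 2,  a[33] = 11,  a[34] = 11,  a[35] = 8,  a[36] = 6,  a[37] = 10,  a[38] = 9,  a[39] = 7,  a[40] = 6,  a[41] = 6,  a[42] = 2,  a[43] = 8,  a[44] = 9.
The sequence repeats with period 42.
So a[1714] = a[1 + ((1714-1) mod 42)] = a[34] = 11.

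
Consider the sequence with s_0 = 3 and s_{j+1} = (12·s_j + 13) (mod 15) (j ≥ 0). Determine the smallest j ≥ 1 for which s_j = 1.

2

Computing terms: s_0 = 3, s_1 = 4, s_2 = 1, s_3 = 10, s_4 = 13, s_5 = 4.
Since s_5 = s_1 = 4, the sequence is eventually periodic: after a pre-period of length 1 it cycles with period 4.
The value 1 first appears (with j ≥ 1) at s_2.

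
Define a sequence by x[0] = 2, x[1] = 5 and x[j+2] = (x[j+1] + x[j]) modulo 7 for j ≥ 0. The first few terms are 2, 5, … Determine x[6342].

We have x[0] = 2,  x[1] = 5,  x[2] = 0,  x[3] = 5,  x[4] = 5,  x[5] = 3,  x[6] = 1,  x[7] = 4,  x[8] = 5,  x[9] = 2,  x[10] = 0,  x[11] = 2,  x[12] = 2,  x[13] = 4,  x[14] = 6,  x[15] = 3,  x[16] = 2,  x[17] = 5.
The sequence repeats with period 16.
(6342 - 0) mod 16 = 6, so x[6342] = x[6] = 1.

1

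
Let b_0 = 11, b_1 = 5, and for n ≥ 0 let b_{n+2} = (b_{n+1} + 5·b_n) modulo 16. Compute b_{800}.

Listing terms: b_0 = 11; b_1 = 5; b_2 = 12; b_3 = 5; b_4 = 1; b_5 = 10; b_6 = 15; b_7 = 1; b_8 = 12; b_9 = 1; b_{10} = 13; b_{11} = 2; b_{12} = 3; b_{13} = 13; b_{14} = 12; b_{15} = 13; b_{16} = 9; b_{17} = 10; b_{18} = 7; b_{19} = 9; b_{20} = 12; b_{21} = 9; b_{22} = 5; b_{23} = 2; b_{24} = 11; b_{25} = 5.
Since (b_{24}, b_{25}) = (b_0, b_1) = (11, 5) (two consecutive terms determine the rest), the sequence is periodic with period 24.
So b_{800} = b_{0 + ((800-0) mod 24)} = b_8 = 12.

12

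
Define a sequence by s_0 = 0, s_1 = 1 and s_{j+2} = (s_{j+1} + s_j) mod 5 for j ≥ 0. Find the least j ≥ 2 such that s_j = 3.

4

Listing terms: s_0 = 0; s_1 = 1; s_2 = 1; s_3 = 2; s_4 = 3; s_5 = 0; s_6 = 3; s_7 = 3; s_8 = 1; s_9 = 4; s_{10} = 0; s_{11} = 4; s_{12} = 4; s_{13} = 3; s_{14} = 2; s_{15} = 0; s_{16} = 2; s_{17} = 2; s_{18} = 4; s_{19} = 1; s_{20} = 0; s_{21} = 1.
The sequence repeats with period 20.
The value 3 first appears (with j ≥ 2) at s_4.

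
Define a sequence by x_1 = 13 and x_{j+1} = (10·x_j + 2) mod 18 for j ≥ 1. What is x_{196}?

x_1 = 13; x_2 = 6; x_3 = 8; x_4 = 10; x_5 = 12; x_6 = 14; x_7 = 16; x_8 = 0; x_9 = 2; x_{10} = 4; x_{11} = 6.
Since x_{11} = x_2 = 6, the sequence is eventually periodic: after a pre-period of length 1 it cycles with period 9.
For j ≥ 2, x_j depends only on (j - 2) mod 9. (196 - 2) mod 9 = 5, so x_{196} = x_7 = 16.

16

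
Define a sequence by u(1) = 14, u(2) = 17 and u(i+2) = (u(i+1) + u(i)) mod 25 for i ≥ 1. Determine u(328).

Computing terms: u(1) = 14,  u(2) = 17,  u(3) = 6,  u(4) = 23,  u(5) = 4,  u(6) = 2,  u(7) = 6,  u(8) = 8,  u(9) = 14,  u(10) = 22,  u(11) = 11,  u(12) = 8,  u(13) = 19,  u(14) = 2,  u(15) = 21,  u(16) = 23,  u(17) = 19,  u(18) = 17,  u(19) = 11,  u(20) = 3,  u(21) = 14,  u(22) = 17.
Since (u(21), u(22)) = (u(1), u(2)) = (14, 17) (two consecutive terms determine the rest), the sequence is periodic with period 20.
So u(328) = u(1 + ((328-1) mod 20)) = u(8) = 8.

8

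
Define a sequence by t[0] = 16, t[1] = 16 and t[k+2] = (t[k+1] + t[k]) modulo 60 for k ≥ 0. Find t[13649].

40

t[0] = 16; t[1] = 16; t[2] = 32; t[3] = 48; t[4] = 20; t[5] = 8; t[6] = 28; t[7] = 36; t[8] = 4; t[9] = 40; t[10] = 44; t[11] = 24; t[12] = 8; t[13] = 32; t[14] = 40; t[15] = 12; t[16] = 52; t[17] = 4; t[18] = 56; t[19] = 0; t[20] = 56; t[21] = 56; t[22] = 52; t[23] = 48; t[24] = 40; t[25] = 28; t[26] = 8; t[27] = 36; t[28] = 44; t[29] = 20; t[30] = 4; t[31] = 24; t[32] = 28; t[33] = 52; t[34] = 20; t[35] = 12; t[36] = 32; t[37] = 44; t[38] = 16; t[39] = 0; t[40] = 16; t[41] = 16.
The sequence repeats with period 40.
(13649 - 0) mod 40 = 9, so t[13649] = t[9] = 40.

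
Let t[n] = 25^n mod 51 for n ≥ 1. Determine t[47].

Listing terms: t[1] = 25, t[2] = 13, t[3] = 19, t[4] = 16, t[5] = 43, t[6] = 4, t[7] = 49, t[8] = 1, t[9] = 25.
The sequence repeats with period 8.
(47 - 1) mod 8 = 6, so t[47] = t[7] = 49.

49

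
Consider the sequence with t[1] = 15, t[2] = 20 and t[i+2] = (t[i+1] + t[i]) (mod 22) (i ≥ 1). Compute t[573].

Listing terms: t[1] = 15; t[2] = 20; t[3] = 13; t[4] = 11; t[5] = 2; t[6] = 13; t[7] = 15; t[8] = 6; t[9] = 21; t[10] = 5; t[11] = 4; t[12] = 9; t[13] = 13; t[14] = 0; t[15] = 13; t[16] = 13; t[17] = 4; t[18] = 17; t[19] = 21; t[20] = 16; t[21] = 15; t[22] = 9; t[23] = 2; t[24] = 11; t[25] = 13; t[26] = 2; t[27] = 15; t[28] = 17; t[29] = 10; t[30] = 5; t[31] = 15; t[32] = 20.
Since (t[31], t[32]) = (t[1], t[2]) = (15, 20) (two consecutive terms determine the rest), the sequence is periodic with period 30.
(573 - 1) mod 30 = 2, so t[573] = t[3] = 13.

13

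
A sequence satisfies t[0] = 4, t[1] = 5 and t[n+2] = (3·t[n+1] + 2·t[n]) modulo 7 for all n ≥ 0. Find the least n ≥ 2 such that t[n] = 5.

20

t[0] = 4, t[1] = 5, t[2] = 2, t[3] = 2, t[4] = 3, t[5] = 6, t[6] = 3, t[7] = 0, t[8] = 6, t[9] = 4, t[10] = 3, t[11] = 3, t[12] = 1, t[13] = 2, t[14] = 1, t[15] = 0, t[16] = 2, t[17] = 6, t[18] = 1, t[19] = 1, t[20] = 5, t[21] = 3, t[22] = 5, t[23] = 0, t[24] = 3, t[25] = 2, t[26] = 5, t[27] = 5, t[28] = 4, t[29] = 1, t[30] = 4, t[31] = 0, t[32] = 1, t[33] = 3, t[34] = 4, t[35] = 4, t[36] = 6, t[37] = 5, t[38] = 6, t[39] = 0, t[40] = 5, t[41] = 1, t[42] = 6, t[43] = 6, t[44] = 2, t[45] = 4, t[46] = 2, t[47] = 0, t[48] = 4, t[49] = 5.
The sequence repeats with period 48.
The value 5 first appears (with n ≥ 2) at t[20].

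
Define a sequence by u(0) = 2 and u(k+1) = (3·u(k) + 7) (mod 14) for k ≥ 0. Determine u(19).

13

u(0) = 2,  u(1) = 13,  u(2) = 4,  u(3) = 5,  u(4) = 8,  u(5) = 3,  u(6) = 2.
The sequence repeats with period 6.
(19 - 0) mod 6 = 1, so u(19) = u(1) = 13.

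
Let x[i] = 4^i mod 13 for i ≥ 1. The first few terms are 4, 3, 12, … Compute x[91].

Computing terms: x[1] = 4; x[2] = 3; x[3] = 12; x[4] = 9; x[5] = 10; x[6] = 1; x[7] = 4.
The sequence repeats with period 6.
(91 - 1) mod 6 = 0, so x[91] = x[1] = 4.

4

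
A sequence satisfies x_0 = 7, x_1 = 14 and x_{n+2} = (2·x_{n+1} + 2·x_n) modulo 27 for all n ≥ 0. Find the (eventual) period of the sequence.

27

Computing terms: x_0 = 7, x_1 = 14, x_2 = 15, x_3 = 4, x_4 = 11, x_5 = 3, x_6 = 1, x_7 = 8, x_8 = 18, x_9 = 25, x_{10} = 5, x_{11} = 6, x_{12} = 22, x_{13} = 2, x_{14} = 21, x_{15} = 19, x_{16} = 26, x_{17} = 9, x_{18} = 16, x_{19} = 23, x_{20} = 24, x_{21} = 13, x_{22} = 20, x_{23} = 12, x_{24} = 10, x_{25} = 17, x_{26} = 0, x_{27} = 7, x_{28} = 14.
Since (x_{27}, x_{28}) = (x_0, x_1) = (7, 14) (two consecutive terms determine the rest), the sequence is periodic with period 27.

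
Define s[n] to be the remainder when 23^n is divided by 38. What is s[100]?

We have s[1] = 23, s[2] = 35, s[3] = 7, s[4] = 9, s[5] = 17, s[6] = 11, s[7] = 25, s[8] = 5, s[9] = 1, s[10] = 23.
The sequence repeats with period 9.
So s[100] = s[1 + ((100-1) mod 9)] = s[1] = 23.

23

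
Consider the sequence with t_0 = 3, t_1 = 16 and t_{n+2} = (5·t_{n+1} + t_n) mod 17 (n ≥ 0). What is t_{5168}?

2

Computing terms: t_0 = 3, t_1 = 16, t_2 = 15, t_3 = 6, t_4 = 11, t_5 = 10, t_6 = 10, t_7 = 9, t_8 = 4, t_9 = 12, t_{10} = 13, t_{11} = 9, t_{12} = 7, t_{13} = 10, t_{14} = 6, t_{15} = 6, t_{16} = 2, t_{17} = 16, t_{18} = 14, t_{19} = 1, t_{20} = 2, t_{21} = 11, t_{22} = 6, t_{23} = 7, t_{24} = 7, t_{25} = 8, t_{26} = 13, t_{27} = 5, t_{28} = 4, t_{29} = 8, t_{30} = 10, t_{31} = 7, t_{32} = 11, t_{33} = 11, t_{34} = 15, t_{35} = 1, t_{36} = 3, t_{37} = 16.
Since (t_{36}, t_{37}) = (t_0, t_1) = (3, 16) (two consecutive terms determine the rest), the sequence is periodic with period 36.
(5168 - 0) mod 36 = 20, so t_{5168} = t_{20} = 2.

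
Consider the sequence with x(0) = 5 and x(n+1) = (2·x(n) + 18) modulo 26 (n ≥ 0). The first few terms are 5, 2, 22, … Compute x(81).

We have x(0) = 5,  x(1) = 2,  x(2) = 22,  x(3) = 10,  x(4) = 12,  x(5) = 16,  x(6) = 24,  x(7) = 14,  x(8) = 20,  x(9) = 6,  x(10) = 4,  x(11) = 0,  x(12) = 18,  x(13) = 2.
Since x(13) = x(1) = 2, the sequence is eventually periodic: after a pre-period of length 1 it cycles with period 12.
For n ≥ 1, x(n) depends only on (n - 1) mod 12. (81 - 1) mod 12 = 8, so x(81) = x(9) = 6.

6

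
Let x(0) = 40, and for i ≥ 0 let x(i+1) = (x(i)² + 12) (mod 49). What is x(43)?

We have x(0) = 40; x(1) = 44; x(2) = 37; x(3) = 9; x(4) = 44.
Since x(4) = x(1) = 44, the sequence is eventually periodic: after a pre-period of length 1 it cycles with period 3.
For i ≥ 1, x(i) depends only on (i - 1) mod 3. (43 - 1) mod 3 = 0, so x(43) = x(1) = 44.

44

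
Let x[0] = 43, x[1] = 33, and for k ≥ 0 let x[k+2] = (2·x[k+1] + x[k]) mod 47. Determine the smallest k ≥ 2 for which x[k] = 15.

Computing terms: x[0] = 43, x[1] = 33, x[2] = 15, x[3] = 16, x[4] = 0, x[5] = 16, x[6] = 32, x[7] = 33, x[8] = 4, x[9] = 41, x[10] = 39, x[11] = 25, x[12] = 42, x[13] = 15, x[14] = 25, x[15] = 18, x[16] = 14, x[17] = 46, x[18] = 12, x[19] = 23, x[20] = 11, x[21] = 45, x[22] = 7, x[23] = 12, x[24] = 31, x[25] = 27, x[26] = 38, x[27] = 9, x[28] = 9, x[29] = 27, x[30] = 16, x[31] = 12, x[32] = 40, x[33] = 45, x[34] = 36, x[35] = 23, x[36] = 35, x[37] = 46, x[38] = 33, x[39] = 18, x[40] = 22, x[41] = 15, x[42] = 5, x[43] = 25, x[44] = 8, x[45] = 41, x[46] = 43, x[47] = 33.
Since (x[46], x[47]) = (x[0], x[1]) = (43, 33) (two consecutive terms determine the rest), the sequence is periodic with period 46.
The value 15 first appears (with k ≥ 2) at x[2].

2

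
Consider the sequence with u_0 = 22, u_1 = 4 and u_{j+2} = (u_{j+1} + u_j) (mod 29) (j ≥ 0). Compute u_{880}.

Listing terms: u_0 = 22; u_1 = 4; u_2 = 26; u_3 = 1; u_4 = 27; u_5 = 28; u_6 = 26; u_7 = 25; u_8 = 22; u_9 = 18; u_{10} = 11; u_{11} = 0; u_{12} = 11; u_{13} = 11; u_{14} = 22; u_{15} = 4.
The sequence repeats with period 14.
(880 - 0) mod 14 = 12, so u_{880} = u_{12} = 11.

11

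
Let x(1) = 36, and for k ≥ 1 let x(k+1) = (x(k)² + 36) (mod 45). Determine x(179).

We have x(1) = 36,  x(2) = 27,  x(3) = 0,  x(4) = 36.
The sequence repeats with period 3.
So x(179) = x(1 + ((179-1) mod 3)) = x(2) = 27.

27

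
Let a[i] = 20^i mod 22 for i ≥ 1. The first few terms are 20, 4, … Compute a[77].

a[1] = 20; a[2] = 4; a[3] = 14; a[4] = 16; a[5] = 12; a[6] = 20.
Since a[6] = a[1] = 20, the sequence is periodic with period 5.
(77 - 1) mod 5 = 1, so a[77] = a[2] = 4.

4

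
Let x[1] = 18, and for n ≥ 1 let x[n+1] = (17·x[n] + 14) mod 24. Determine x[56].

x[1] = 18,  x[2] = 8,  x[3] = 6,  x[4] = 20,  x[5] = 18.
The sequence repeats with period 4.
So x[56] = x[1 + ((56-1) mod 4)] = x[4] = 20.

20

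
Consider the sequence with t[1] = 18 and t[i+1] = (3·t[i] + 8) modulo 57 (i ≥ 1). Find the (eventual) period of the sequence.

18

t[1] = 18,  t[2] = 5,  t[3] = 23,  t[4] = 20,  t[5] = 11,  t[6] = 41,  t[7] = 17,  t[8] = 2,  t[9] = 14,  t[10] = 50,  t[11] = 44,  t[12] = 26,  t[13] = 29,  t[14] = 38,  t[15] = 8,  t[16] = 32,  t[17] = 47,  t[18] = 35,  t[19] = 56,  t[20] = 5.
Since t[20] = t[2] = 5, the sequence is eventually periodic: after a pre-period of length 1 it cycles with period 18.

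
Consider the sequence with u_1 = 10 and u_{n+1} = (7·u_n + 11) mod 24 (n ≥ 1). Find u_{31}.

10

We have u_1 = 10; u_2 = 9; u_3 = 2; u_4 = 1; u_5 = 18; u_6 = 17; u_7 = 10.
The sequence repeats with period 6.
So u_{31} = u_{1 + ((31-1) mod 6)} = u_1 = 10.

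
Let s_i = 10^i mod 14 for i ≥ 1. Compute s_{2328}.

Listing terms: s_1 = 10,  s_2 = 2,  s_3 = 6,  s_4 = 4,  s_5 = 12,  s_6 = 8,  s_7 = 10.
The sequence repeats with period 6.
So s_{2328} = s_{1 + ((2328-1) mod 6)} = s_6 = 8.

8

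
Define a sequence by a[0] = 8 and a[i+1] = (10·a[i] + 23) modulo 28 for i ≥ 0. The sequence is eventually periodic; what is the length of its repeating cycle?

We have a[0] = 8, a[1] = 19, a[2] = 17, a[3] = 25, a[4] = 21, a[5] = 9, a[6] = 1, a[7] = 5, a[8] = 17.
Since a[8] = a[2] = 17, the sequence is eventually periodic: after a pre-period of length 2 it cycles with period 6.

6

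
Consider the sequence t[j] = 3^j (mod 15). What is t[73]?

3

We have t[0] = 1; t[1] = 3; t[2] = 9; t[3] = 12; t[4] = 6; t[5] = 3.
Since t[5] = t[1] = 3, the sequence is eventually periodic: after a pre-period of length 1 it cycles with period 4.
For j ≥ 1, t[j] depends only on (j - 1) mod 4. (73 - 1) mod 4 = 0, so t[73] = t[1] = 3.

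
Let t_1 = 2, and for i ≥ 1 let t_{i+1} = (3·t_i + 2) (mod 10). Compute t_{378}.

8

t_1 = 2; t_2 = 8; t_3 = 6; t_4 = 0; t_5 = 2.
Since t_5 = t_1 = 2, the sequence is periodic with period 4.
So t_{378} = t_{1 + ((378-1) mod 4)} = t_2 = 8.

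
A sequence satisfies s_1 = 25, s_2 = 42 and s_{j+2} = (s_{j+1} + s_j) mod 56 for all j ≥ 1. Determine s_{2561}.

Listing terms: s_1 = 25; s_2 = 42; s_3 = 11; s_4 = 53; s_5 = 8; s_6 = 5; s_7 = 13; s_8 = 18; s_9 = 31; s_{10} = 49; s_{11} = 24; s_{12} = 17; s_{13} = 41; s_{14} = 2; s_{15} = 43; s_{16} = 45; s_{17} = 32; s_{18} = 21; s_{19} = 53; s_{20} = 18; s_{21} = 15; s_{22} = 33; s_{23} = 48; s_{24} = 25; s_{25} = 17; s_{26} = 42; s_{27} = 3; s_{28} = 45; s_{29} = 48; s_{30} = 37; s_{31} = 29; s_{32} = 10; s_{33} = 39; s_{34} = 49; s_{35} = 32; s_{36} = 25; s_{37} = 1; s_{38} = 26; s_{39} = 27; s_{40} = 53; s_{41} = 24; s_{42} = 21; s_{43} = 45; s_{44} = 10; s_{45} = 55; s_{46} = 9; s_{47} = 8; s_{48} = 17; s_{49} = 25; s_{50} = 42.
The sequence repeats with period 48.
So s_{2561} = s_{1 + ((2561-1) mod 48)} = s_{17} = 32.

32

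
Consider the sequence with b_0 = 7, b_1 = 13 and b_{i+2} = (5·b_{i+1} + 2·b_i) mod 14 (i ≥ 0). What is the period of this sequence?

Computing terms: b_0 = 7; b_1 = 13; b_2 = 9; b_3 = 1; b_4 = 9; b_5 = 5; b_6 = 1; b_7 = 1; b_8 = 7; b_9 = 9; b_{10} = 3; b_{11} = 5; b_{12} = 3; b_{13} = 11; b_{14} = 5; b_{15} = 5; b_{16} = 7; b_{17} = 3; b_{18} = 1; b_{19} = 11; b_{20} = 1; b_{21} = 13; b_{22} = 11; b_{23} = 11; b_{24} = 7; b_{25} = 1; b_{26} = 5; b_{27} = 13; b_{28} = 5; b_{29} = 9; b_{30} = 13; b_{31} = 13; b_{32} = 7; b_{33} = 5; b_{34} = 11; b_{35} = 9; b_{36} = 11; b_{37} = 3; b_{38} = 9; b_{39} = 9; b_{40} = 7; b_{41} = 11; b_{42} = 13; b_{43} = 3; b_{44} = 13; b_{45} = 1; b_{46} = 3; b_{47} = 3; b_{48} = 7; b_{49} = 13.
The sequence repeats with period 48.

48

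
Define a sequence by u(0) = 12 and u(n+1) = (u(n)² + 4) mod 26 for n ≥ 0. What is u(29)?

Listing terms: u(0) = 12; u(1) = 18; u(2) = 16; u(3) = 0; u(4) = 4; u(5) = 20; u(6) = 14; u(7) = 18.
Since u(7) = u(1) = 18, the sequence is eventually periodic: after a pre-period of length 1 it cycles with period 6.
For n ≥ 1, u(n) depends only on (n - 1) mod 6. (29 - 1) mod 6 = 4, so u(29) = u(5) = 20.

20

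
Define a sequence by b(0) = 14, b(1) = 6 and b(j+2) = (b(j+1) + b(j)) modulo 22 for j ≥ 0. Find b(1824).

2

b(0) = 14, b(1) = 6, b(2) = 20, b(3) = 4, b(4) = 2, b(5) = 6, b(6) = 8, b(7) = 14, b(8) = 0, b(9) = 14, b(10) = 14, b(11) = 6.
The sequence repeats with period 10.
So b(1824) = b(0 + ((1824-0) mod 10)) = b(4) = 2.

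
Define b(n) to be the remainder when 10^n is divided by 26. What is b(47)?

Listing terms: b(0) = 1, b(1) = 10, b(2) = 22, b(3) = 12, b(4) = 16, b(5) = 4, b(6) = 14, b(7) = 10.
Since b(7) = b(1) = 10, the sequence is eventually periodic: after a pre-period of length 1 it cycles with period 6.
For n ≥ 1, b(n) depends only on (n - 1) mod 6. (47 - 1) mod 6 = 4, so b(47) = b(5) = 4.

4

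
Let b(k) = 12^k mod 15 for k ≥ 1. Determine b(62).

9

We have b(1) = 12; b(2) = 9; b(3) = 3; b(4) = 6; b(5) = 12.
The sequence repeats with period 4.
(62 - 1) mod 4 = 1, so b(62) = b(2) = 9.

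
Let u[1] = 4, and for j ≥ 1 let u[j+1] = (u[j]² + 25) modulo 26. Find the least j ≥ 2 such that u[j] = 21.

We have u[1] = 4,  u[2] = 15,  u[3] = 16,  u[4] = 21,  u[5] = 24,  u[6] = 3,  u[7] = 8,  u[8] = 11,  u[9] = 16.
Since u[9] = u[3] = 16, the sequence is eventually periodic: after a pre-period of length 2 it cycles with period 6.
The value 21 first appears (with j ≥ 2) at u[4].

4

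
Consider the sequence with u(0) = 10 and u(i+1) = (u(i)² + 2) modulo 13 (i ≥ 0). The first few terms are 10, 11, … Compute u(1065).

u(0) = 10; u(1) = 11; u(2) = 6; u(3) = 12; u(4) = 3; u(5) = 11.
Since u(5) = u(1) = 11, the sequence is eventually periodic: after a pre-period of length 1 it cycles with period 4.
For i ≥ 1, u(i) depends only on (i - 1) mod 4. (1065 - 1) mod 4 = 0, so u(1065) = u(1) = 11.

11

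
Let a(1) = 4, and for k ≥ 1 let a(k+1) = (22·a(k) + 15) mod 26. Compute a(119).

25

We have a(1) = 4, a(2) = 25, a(3) = 19, a(4) = 17, a(5) = 25.
Since a(5) = a(2) = 25, the sequence is eventually periodic: after a pre-period of length 1 it cycles with period 3.
For k ≥ 2, a(k) depends only on (k - 2) mod 3. (119 - 2) mod 3 = 0, so a(119) = a(2) = 25.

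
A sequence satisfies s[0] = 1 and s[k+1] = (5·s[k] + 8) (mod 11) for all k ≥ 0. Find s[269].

Listing terms: s[0] = 1,  s[1] = 2,  s[2] = 7,  s[3] = 10,  s[4] = 3,  s[5] = 1.
Since s[5] = s[0] = 1, the sequence is periodic with period 5.
(269 - 0) mod 5 = 4, so s[269] = s[4] = 3.

3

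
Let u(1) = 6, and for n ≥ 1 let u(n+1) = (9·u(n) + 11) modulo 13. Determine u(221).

Computing terms: u(1) = 6, u(2) = 0, u(3) = 11, u(4) = 6.
Since u(4) = u(1) = 6, the sequence is periodic with period 3.
So u(221) = u(1 + ((221-1) mod 3)) = u(2) = 0.

0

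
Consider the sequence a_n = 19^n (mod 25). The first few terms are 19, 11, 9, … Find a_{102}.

11

Computing terms: a_1 = 19; a_2 = 11; a_3 = 9; a_4 = 21; a_5 = 24; a_6 = 6; a_7 = 14; a_8 = 16; a_9 = 4; a_{10} = 1; a_{11} = 19.
Since a_{11} = a_1 = 19, the sequence is periodic with period 10.
So a_{102} = a_{1 + ((102-1) mod 10)} = a_2 = 11.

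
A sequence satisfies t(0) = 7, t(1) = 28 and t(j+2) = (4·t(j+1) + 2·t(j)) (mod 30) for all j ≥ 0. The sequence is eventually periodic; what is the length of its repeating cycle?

12

t(0) = 7; t(1) = 28; t(2) = 6; t(3) = 20; t(4) = 2; t(5) = 18; t(6) = 16; t(7) = 10; t(8) = 12; t(9) = 8; t(10) = 26; t(11) = 0; t(12) = 22; t(13) = 28; t(14) = 6.
Since (t(13), t(14)) = (t(1), t(2)) = (28, 6) (two consecutive terms determine the rest), the sequence is eventually periodic: after a pre-period of length 1 it cycles with period 12.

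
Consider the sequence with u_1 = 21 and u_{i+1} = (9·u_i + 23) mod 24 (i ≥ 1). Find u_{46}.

8

Listing terms: u_1 = 21,  u_2 = 20,  u_3 = 11,  u_4 = 2,  u_5 = 17,  u_6 = 8,  u_7 = 23,  u_8 = 14,  u_9 = 5,  u_{10} = 20.
Since u_{10} = u_2 = 20, the sequence is eventually periodic: after a pre-period of length 1 it cycles with period 8.
For i ≥ 2, u_i depends only on (i - 2) mod 8. (46 - 2) mod 8 = 4, so u_{46} = u_6 = 8.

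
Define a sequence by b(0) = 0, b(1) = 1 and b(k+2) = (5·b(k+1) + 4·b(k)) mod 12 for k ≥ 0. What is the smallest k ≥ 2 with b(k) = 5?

Computing terms: b(0) = 0,  b(1) = 1,  b(2) = 5,  b(3) = 5,  b(4) = 9,  b(5) = 5,  b(6) = 1,  b(7) = 1,  b(8) = 9,  b(9) = 1,  b(10) = 5.
Since (b(9), b(10)) = (b(1), b(2)) = (1, 5) (two consecutive terms determine the rest), the sequence is eventually periodic: after a pre-period of length 1 it cycles with period 8.
The value 5 first appears (with k ≥ 2) at b(2).

2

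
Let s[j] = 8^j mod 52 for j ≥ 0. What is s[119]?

44

Computing terms: s[0] = 1,  s[1] = 8,  s[2] = 12,  s[3] = 44,  s[4] = 40,  s[5] = 8.
Since s[5] = s[1] = 8, the sequence is eventually periodic: after a pre-period of length 1 it cycles with period 4.
For j ≥ 1, s[j] depends only on (j - 1) mod 4. (119 - 1) mod 4 = 2, so s[119] = s[3] = 44.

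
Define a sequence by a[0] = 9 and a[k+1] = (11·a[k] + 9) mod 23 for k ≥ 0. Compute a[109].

0

Listing terms: a[0] = 9,  a[1] = 16,  a[2] = 1,  a[3] = 20,  a[4] = 22,  a[5] = 21,  a[6] = 10,  a[7] = 4,  a[8] = 7,  a[9] = 17,  a[10] = 12,  a[11] = 3,  a[12] = 19,  a[13] = 11,  a[14] = 15,  a[15] = 13,  a[16] = 14,  a[17] = 2,  a[18] = 8,  a[19] = 5,  a[20] = 18,  a[21] = 0,  a[22] = 9.
Since a[22] = a[0] = 9, the sequence is periodic with period 22.
(109 - 0) mod 22 = 21, so a[109] = a[21] = 0.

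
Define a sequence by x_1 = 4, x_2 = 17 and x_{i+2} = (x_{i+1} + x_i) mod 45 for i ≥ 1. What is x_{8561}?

Listing terms: x_1 = 4, x_2 = 17, x_3 = 21, x_4 = 38, x_5 = 14, x_6 = 7, x_7 = 21, x_8 = 28, x_9 = 4, x_{10} = 32, x_{11} = 36, x_{12} = 23, x_{13} = 14, x_{14} = 37, x_{15} = 6, x_{16} = 43, x_{17} = 4, x_{18} = 2, x_{19} = 6, x_{20} = 8, x_{21} = 14, x_{22} = 22, x_{23} = 36, x_{24} = 13, x_{25} = 4, x_{26} = 17.
Since (x_{25}, x_{26}) = (x_1, x_2) = (4, 17) (two consecutive terms determine the rest), the sequence is periodic with period 24.
(8561 - 1) mod 24 = 16, so x_{8561} = x_{17} = 4.

4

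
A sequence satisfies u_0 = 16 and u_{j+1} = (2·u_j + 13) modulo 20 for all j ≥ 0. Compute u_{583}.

Listing terms: u_0 = 16, u_1 = 5, u_2 = 3, u_3 = 19, u_4 = 11, u_5 = 15, u_6 = 3.
Since u_6 = u_2 = 3, the sequence is eventually periodic: after a pre-period of length 2 it cycles with period 4.
For j ≥ 2, u_j depends only on (j - 2) mod 4. (583 - 2) mod 4 = 1, so u_{583} = u_3 = 19.

19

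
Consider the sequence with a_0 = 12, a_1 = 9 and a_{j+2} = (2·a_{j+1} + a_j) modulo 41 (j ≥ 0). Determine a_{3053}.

Computing terms: a_0 = 12; a_1 = 9; a_2 = 30; a_3 = 28; a_4 = 4; a_5 = 36; a_6 = 35; a_7 = 24; a_8 = 1; a_9 = 26; a_{10} = 12; a_{11} = 9.
Since (a_{10}, a_{11}) = (a_0, a_1) = (12, 9) (two consecutive terms determine the rest), the sequence is periodic with period 10.
So a_{3053} = a_{0 + ((3053-0) mod 10)} = a_3 = 28.

28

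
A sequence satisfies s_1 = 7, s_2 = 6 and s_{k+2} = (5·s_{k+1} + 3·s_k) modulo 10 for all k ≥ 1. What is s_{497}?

s_1 = 7; s_2 = 6; s_3 = 1; s_4 = 3; s_5 = 8; s_6 = 9; s_7 = 9; s_8 = 2; s_9 = 7; s_{10} = 1; s_{11} = 6; s_{12} = 3; s_{13} = 3; s_{14} = 4; s_{15} = 9; s_{16} = 7; s_{17} = 2; s_{18} = 1; s_{19} = 1; s_{20} = 8; s_{21} = 3; s_{22} = 9; s_{23} = 4; s_{24} = 7; s_{25} = 7; s_{26} = 6.
The sequence repeats with period 24.
So s_{497} = s_{1 + ((497-1) mod 24)} = s_{17} = 2.

2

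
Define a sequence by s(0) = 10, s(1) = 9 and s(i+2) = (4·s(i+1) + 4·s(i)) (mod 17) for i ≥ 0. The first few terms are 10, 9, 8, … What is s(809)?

8

Computing terms: s(0) = 10,  s(1) = 9,  s(2) = 8,  s(3) = 0,  s(4) = 15,  s(5) = 9,  s(6) = 11,  s(7) = 12,  s(8) = 7,  s(9) = 8,  s(10) = 9,  s(11) = 0,  s(12) = 2,  s(13) = 8,  s(14) = 6,  s(15) = 5,  s(16) = 10,  s(17) = 9.
Since (s(16), s(17)) = (s(0), s(1)) = (10, 9) (two consecutive terms determine the rest), the sequence is periodic with period 16.
So s(809) = s(0 + ((809-0) mod 16)) = s(9) = 8.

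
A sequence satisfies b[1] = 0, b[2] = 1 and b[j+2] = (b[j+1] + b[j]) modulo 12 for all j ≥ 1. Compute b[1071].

b[1] = 0; b[2] = 1; b[3] = 1; b[4] = 2; b[5] = 3; b[6] = 5; b[7] = 8; b[8] = 1; b[9] = 9; b[10] = 10; b[11] = 7; b[12] = 5; b[13] = 0; b[14] = 5; b[15] = 5; b[16] = 10; b[17] = 3; b[18] = 1; b[19] = 4; b[20] = 5; b[21] = 9; b[22] = 2; b[23] = 11; b[24] = 1; b[25] = 0; b[26] = 1.
Since (b[25], b[26]) = (b[1], b[2]) = (0, 1) (two consecutive terms determine the rest), the sequence is periodic with period 24.
(1071 - 1) mod 24 = 14, so b[1071] = b[15] = 5.

5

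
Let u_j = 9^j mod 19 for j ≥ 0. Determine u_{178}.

Listing terms: u_0 = 1, u_1 = 9, u_2 = 5, u_3 = 7, u_4 = 6, u_5 = 16, u_6 = 11, u_7 = 4, u_8 = 17, u_9 = 1.
The sequence repeats with period 9.
So u_{178} = u_{0 + ((178-0) mod 9)} = u_7 = 4.

4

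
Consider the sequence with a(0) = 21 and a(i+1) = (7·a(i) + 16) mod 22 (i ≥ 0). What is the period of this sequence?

10

We have a(0) = 21,  a(1) = 9,  a(2) = 13,  a(3) = 19,  a(4) = 17,  a(5) = 3,  a(6) = 15,  a(7) = 11,  a(8) = 5,  a(9) = 7,  a(10) = 21.
Since a(10) = a(0) = 21, the sequence is periodic with period 10.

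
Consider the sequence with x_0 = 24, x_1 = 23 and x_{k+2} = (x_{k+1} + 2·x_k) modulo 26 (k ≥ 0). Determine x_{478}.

We have x_0 = 24,  x_1 = 23,  x_2 = 19,  x_3 = 13,  x_4 = 25,  x_5 = 25,  x_6 = 23,  x_7 = 21,  x_8 = 15,  x_9 = 5,  x_{10} = 9,  x_{11} = 19,  x_{12} = 11,  x_{13} = 23,  x_{14} = 19.
Since (x_{13}, x_{14}) = (x_1, x_2) = (23, 19) (two consecutive terms determine the rest), the sequence is eventually periodic: after a pre-period of length 1 it cycles with period 12.
For k ≥ 1, x_k depends only on (k - 1) mod 12. (478 - 1) mod 12 = 9, so x_{478} = x_{10} = 9.

9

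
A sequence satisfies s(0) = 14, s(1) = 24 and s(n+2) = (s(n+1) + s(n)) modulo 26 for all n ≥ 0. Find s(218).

Listing terms: s(0) = 14,  s(1) = 24,  s(2) = 12,  s(3) = 10,  s(4) = 22,  s(5) = 6,  s(6) = 2,  s(7) = 8,  s(8) = 10,  s(9) = 18,  s(10) = 2,  s(11) = 20,  s(12) = 22,  s(13) = 16,  s(14) = 12,  s(15) = 2,  s(16) = 14,  s(17) = 16,  s(18) = 4,  s(19) = 20,  s(20) = 24,  s(21) = 18,  s(22) = 16,  s(23) = 8,  s(24) = 24,  s(25) = 6,  s(26) = 4,  s(27) = 10,  s(28) = 14,  s(29) = 24.
Since (s(28), s(29)) = (s(0), s(1)) = (14, 24) (two consecutive terms determine the rest), the sequence is periodic with period 28.
(218 - 0) mod 28 = 22, so s(218) = s(22) = 16.

16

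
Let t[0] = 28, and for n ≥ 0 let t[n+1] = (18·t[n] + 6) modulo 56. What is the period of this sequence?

Computing terms: t[0] = 28,  t[1] = 6,  t[2] = 2,  t[3] = 42,  t[4] = 34,  t[5] = 2.
Since t[5] = t[2] = 2, the sequence is eventually periodic: after a pre-period of length 2 it cycles with period 3.

3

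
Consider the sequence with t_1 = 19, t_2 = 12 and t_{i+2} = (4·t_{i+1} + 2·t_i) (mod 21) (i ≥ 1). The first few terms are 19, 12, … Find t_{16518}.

4

Computing terms: t_1 = 19; t_2 = 12; t_3 = 2; t_4 = 11; t_5 = 6; t_6 = 4; t_7 = 7; t_8 = 15; t_9 = 11; t_{10} = 11; t_{11} = 3; t_{12} = 13; t_{13} = 16; t_{14} = 6; t_{15} = 14; t_{16} = 5; t_{17} = 6; t_{18} = 13; t_{19} = 1; t_{20} = 9; t_{21} = 17; t_{22} = 2; t_{23} = 0; t_{24} = 4; t_{25} = 16; t_{26} = 9; t_{27} = 5; t_{28} = 17; t_{29} = 15; t_{30} = 10; t_{31} = 7; t_{32} = 6; t_{33} = 17; t_{34} = 17; t_{35} = 18; t_{36} = 1; t_{37} = 19; t_{38} = 15; t_{39} = 14; t_{40} = 2; t_{41} = 15; t_{42} = 1; t_{43} = 13; t_{44} = 12; t_{45} = 11; t_{46} = 5; t_{47} = 0; t_{48} = 10; t_{49} = 19; t_{50} = 12.
Since (t_{49}, t_{50}) = (t_1, t_2) = (19, 12) (two consecutive terms determine the rest), the sequence is periodic with period 48.
So t_{16518} = t_{1 + ((16518-1) mod 48)} = t_6 = 4.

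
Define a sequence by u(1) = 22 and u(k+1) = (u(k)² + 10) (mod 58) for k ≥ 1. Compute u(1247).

Listing terms: u(1) = 22; u(2) = 30; u(3) = 40; u(4) = 44; u(5) = 32; u(6) = 48; u(7) = 52; u(8) = 46; u(9) = 38; u(10) = 4; u(11) = 26; u(12) = 48.
Since u(12) = u(6) = 48, the sequence is eventually periodic: after a pre-period of length 5 it cycles with period 6.
For k ≥ 6, u(k) depends only on (k - 6) mod 6. (1247 - 6) mod 6 = 5, so u(1247) = u(11) = 26.

26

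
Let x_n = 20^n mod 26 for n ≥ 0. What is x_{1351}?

Computing terms: x_0 = 1; x_1 = 20; x_2 = 10; x_3 = 18; x_4 = 22; x_5 = 24; x_6 = 12; x_7 = 6; x_8 = 16; x_9 = 8; x_{10} = 4; x_{11} = 2; x_{12} = 14; x_{13} = 20.
Since x_{13} = x_1 = 20, the sequence is eventually periodic: after a pre-period of length 1 it cycles with period 12.
For n ≥ 1, x_n depends only on (n - 1) mod 12. (1351 - 1) mod 12 = 6, so x_{1351} = x_7 = 6.

6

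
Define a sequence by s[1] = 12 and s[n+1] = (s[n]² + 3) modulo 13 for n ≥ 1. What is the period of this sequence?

Computing terms: s[1] = 12; s[2] = 4; s[3] = 6; s[4] = 0; s[5] = 3; s[6] = 12.
Since s[6] = s[1] = 12, the sequence is periodic with period 5.

5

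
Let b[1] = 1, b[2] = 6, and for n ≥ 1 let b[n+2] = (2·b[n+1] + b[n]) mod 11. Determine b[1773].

1

Computing terms: b[1] = 1,  b[2] = 6,  b[3] = 2,  b[4] = 10,  b[5] = 0,  b[6] = 10,  b[7] = 9,  b[8] = 6,  b[9] = 10,  b[10] = 4,  b[11] = 7,  b[12] = 7,  b[13] = 10,  b[14] = 5,  b[15] = 9,  b[16] = 1,  b[17] = 0,  b[18] = 1,  b[19] = 2,  b[20] = 5,  b[21] = 1,  b[22] = 7,  b[23] = 4,  b[24] = 4,  b[25] = 1,  b[26] = 6.
Since (b[25], b[26]) = (b[1], b[2]) = (1, 6) (two consecutive terms determine the rest), the sequence is periodic with period 24.
(1773 - 1) mod 24 = 20, so b[1773] = b[21] = 1.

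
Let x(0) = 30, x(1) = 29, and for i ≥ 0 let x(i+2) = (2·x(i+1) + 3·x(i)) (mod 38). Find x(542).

34

x(0) = 30, x(1) = 29, x(2) = 34, x(3) = 3, x(4) = 32, x(5) = 35, x(6) = 14, x(7) = 19, x(8) = 4, x(9) = 27, x(10) = 28, x(11) = 23, x(12) = 16, x(13) = 25, x(14) = 22, x(15) = 5, x(16) = 0, x(17) = 15, x(18) = 30, x(19) = 29.
The sequence repeats with period 18.
(542 - 0) mod 18 = 2, so x(542) = x(2) = 34.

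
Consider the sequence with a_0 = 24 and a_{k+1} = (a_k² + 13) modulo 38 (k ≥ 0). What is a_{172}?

32

We have a_0 = 24,  a_1 = 19,  a_2 = 32,  a_3 = 11,  a_4 = 20,  a_5 = 33,  a_6 = 0,  a_7 = 13,  a_8 = 30,  a_9 = 1,  a_{10} = 14,  a_{11} = 19.
Since a_{11} = a_1 = 19, the sequence is eventually periodic: after a pre-period of length 1 it cycles with period 10.
For k ≥ 1, a_k depends only on (k - 1) mod 10. (172 - 1) mod 10 = 1, so a_{172} = a_2 = 32.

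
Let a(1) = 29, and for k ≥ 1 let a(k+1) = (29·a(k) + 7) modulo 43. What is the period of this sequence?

a(1) = 29, a(2) = 31, a(3) = 3, a(4) = 8, a(5) = 24, a(6) = 15, a(7) = 12, a(8) = 11, a(9) = 25, a(10) = 1, a(11) = 36, a(12) = 19, a(13) = 42, a(14) = 21, a(15) = 14, a(16) = 26, a(17) = 30, a(18) = 17, a(19) = 27, a(20) = 16, a(21) = 41, a(22) = 35, a(23) = 33, a(24) = 18, a(25) = 13, a(26) = 40, a(27) = 6, a(28) = 9, a(29) = 10, a(30) = 39, a(31) = 20, a(32) = 28, a(33) = 2, a(34) = 22, a(35) = 0, a(36) = 7, a(37) = 38, a(38) = 34, a(39) = 4, a(40) = 37, a(41) = 5, a(42) = 23, a(43) = 29.
Since a(43) = a(1) = 29, the sequence is periodic with period 42.

42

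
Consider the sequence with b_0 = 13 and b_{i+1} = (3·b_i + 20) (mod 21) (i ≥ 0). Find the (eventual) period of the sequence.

6

Listing terms: b_0 = 13,  b_1 = 17,  b_2 = 8,  b_3 = 2,  b_4 = 5,  b_5 = 14,  b_6 = 20,  b_7 = 17.
Since b_7 = b_1 = 17, the sequence is eventually periodic: after a pre-period of length 1 it cycles with period 6.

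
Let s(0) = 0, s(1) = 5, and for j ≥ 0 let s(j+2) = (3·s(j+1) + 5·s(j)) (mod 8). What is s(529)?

5

s(0) = 0, s(1) = 5, s(2) = 7, s(3) = 6, s(4) = 5, s(5) = 5, s(6) = 0, s(7) = 1, s(8) = 3, s(9) = 6, s(10) = 1, s(11) = 1, s(12) = 0, s(13) = 5.
The sequence repeats with period 12.
So s(529) = s(0 + ((529-0) mod 12)) = s(1) = 5.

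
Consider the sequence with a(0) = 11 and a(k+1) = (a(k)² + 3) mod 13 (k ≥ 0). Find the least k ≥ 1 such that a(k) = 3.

3

a(0) = 11; a(1) = 7; a(2) = 0; a(3) = 3; a(4) = 12; a(5) = 4; a(6) = 6; a(7) = 0.
Since a(7) = a(2) = 0, the sequence is eventually periodic: after a pre-period of length 2 it cycles with period 5.
The value 3 first appears (with k ≥ 1) at a(3).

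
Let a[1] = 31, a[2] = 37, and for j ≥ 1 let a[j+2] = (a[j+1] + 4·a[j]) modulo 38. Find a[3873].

We have a[1] = 31, a[2] = 37, a[3] = 9, a[4] = 5, a[5] = 3, a[6] = 23, a[7] = 35, a[8] = 13, a[9] = 1, a[10] = 15, a[11] = 19, a[12] = 3, a[13] = 3, a[14] = 15, a[15] = 27, a[16] = 11, a[17] = 5, a[18] = 11, a[19] = 31, a[20] = 37.
The sequence repeats with period 18.
(3873 - 1) mod 18 = 2, so a[3873] = a[3] = 9.

9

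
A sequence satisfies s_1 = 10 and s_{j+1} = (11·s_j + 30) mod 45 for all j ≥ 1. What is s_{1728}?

Listing terms: s_1 = 10; s_2 = 5; s_3 = 40; s_4 = 20; s_5 = 25; s_6 = 35; s_7 = 10.
The sequence repeats with period 6.
(1728 - 1) mod 6 = 5, so s_{1728} = s_6 = 35.

35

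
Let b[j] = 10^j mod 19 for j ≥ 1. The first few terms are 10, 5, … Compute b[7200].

Listing terms: b[1] = 10, b[2] = 5, b[3] = 12, b[4] = 6, b[5] = 3, b[6] = 11, b[7] = 15, b[8] = 17, b[9] = 18, b[10] = 9, b[11] = 14, b[12] = 7, b[13] = 13, b[14] = 16, b[15] = 8, b[16] = 4, b[17] = 2, b[18] = 1, b[19] = 10.
Since b[19] = b[1] = 10, the sequence is periodic with period 18.
So b[7200] = b[1 + ((7200-1) mod 18)] = b[18] = 1.

1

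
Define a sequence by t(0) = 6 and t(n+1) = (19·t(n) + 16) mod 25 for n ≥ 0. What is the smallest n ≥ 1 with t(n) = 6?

t(0) = 6; t(1) = 5; t(2) = 11; t(3) = 0; t(4) = 16; t(5) = 20; t(6) = 21; t(7) = 15; t(8) = 1; t(9) = 10; t(10) = 6.
The sequence repeats with period 10.
The value 6 next appears (with n ≥ 1) at t(10).

10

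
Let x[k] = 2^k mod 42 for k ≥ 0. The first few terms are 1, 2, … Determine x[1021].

2

x[0] = 1, x[1] = 2, x[2] = 4, x[3] = 8, x[4] = 16, x[5] = 32, x[6] = 22, x[7] = 2.
Since x[7] = x[1] = 2, the sequence is eventually periodic: after a pre-period of length 1 it cycles with period 6.
For k ≥ 1, x[k] depends only on (k - 1) mod 6. (1021 - 1) mod 6 = 0, so x[1021] = x[1] = 2.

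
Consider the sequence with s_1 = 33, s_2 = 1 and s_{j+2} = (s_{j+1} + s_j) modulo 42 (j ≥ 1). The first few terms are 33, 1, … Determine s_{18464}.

Computing terms: s_1 = 33,  s_2 = 1,  s_3 = 34,  s_4 = 35,  s_5 = 27,  s_6 = 20,  s_7 = 5,  s_8 = 25,  s_9 = 30,  s_{10} = 13,  s_{11} = 1,  s_{12} = 14,  s_{13} = 15,  s_{14} = 29,  s_{15} = 2,  s_{16} = 31,  s_{17} = 33,  s_{18} = 22,  s_{19} = 13,  s_{20} = 35,  s_{21} = 6,  s_{22} = 41,  s_{23} = 5,  s_{24} = 4,  s_{25} = 9,  s_{26} = 13,  s_{27} = 22,  s_{28} = 35,  s_{29} = 15,  s_{30} = 8,  s_{31} = 23,  s_{32} = 31,  s_{33} = 12,  s_{34} = 1,  s_{35} = 13,  s_{36} = 14,  s_{37} = 27,  s_{38} = 41,  s_{39} = 26,  s_{40} = 25,  s_{41} = 9,  s_{42} = 34,  s_{43} = 1,  s_{44} = 35,  s_{45} = 36,  s_{46} = 29,  s_{47} = 23,  s_{48} = 10,  s_{49} = 33,  s_{50} = 1.
Since (s_{49}, s_{50}) = (s_1, s_2) = (33, 1) (two consecutive terms determine the rest), the sequence is periodic with period 48.
So s_{18464} = s_{1 + ((18464-1) mod 48)} = s_{32} = 31.

31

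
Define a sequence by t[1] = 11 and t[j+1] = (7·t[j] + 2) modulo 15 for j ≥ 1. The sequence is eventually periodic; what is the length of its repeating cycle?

12

Listing terms: t[1] = 11; t[2] = 4; t[3] = 0; t[4] = 2; t[5] = 1; t[6] = 9; t[7] = 5; t[8] = 7; t[9] = 6; t[10] = 14; t[11] = 10; t[12] = 12; t[13] = 11.
The sequence repeats with period 12.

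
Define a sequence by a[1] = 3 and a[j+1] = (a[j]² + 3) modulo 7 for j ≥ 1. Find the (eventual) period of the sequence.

3

Computing terms: a[1] = 3,  a[2] = 5,  a[3] = 0,  a[4] = 3.
Since a[4] = a[1] = 3, the sequence is periodic with period 3.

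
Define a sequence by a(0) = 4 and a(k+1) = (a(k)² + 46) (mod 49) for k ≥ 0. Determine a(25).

36

We have a(0) = 4,  a(1) = 13,  a(2) = 19,  a(3) = 15,  a(4) = 26,  a(5) = 36,  a(6) = 19.
Since a(6) = a(2) = 19, the sequence is eventually periodic: after a pre-period of length 2 it cycles with period 4.
For k ≥ 2, a(k) depends only on (k - 2) mod 4. (25 - 2) mod 4 = 3, so a(25) = a(5) = 36.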